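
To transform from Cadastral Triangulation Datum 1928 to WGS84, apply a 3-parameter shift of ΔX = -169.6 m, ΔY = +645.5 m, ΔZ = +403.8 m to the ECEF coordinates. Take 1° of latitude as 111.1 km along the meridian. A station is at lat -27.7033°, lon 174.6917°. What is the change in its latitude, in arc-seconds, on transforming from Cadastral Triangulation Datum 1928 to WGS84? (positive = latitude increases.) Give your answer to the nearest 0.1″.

Δφ = 15.0″

sin φ = -0.464893, cos φ = 0.885367, sin λ = 0.092515, cos λ = -0.995711.
North component: ΔN = −sin φ cos λ·ΔX − sin φ sin λ·ΔY + cos φ·ΔZ = −(-0.464893)(-0.995711)(-169.6) − (-0.464893)(0.092515)(645.5) + (0.885367)(403.8) = 463.78 m.
1° of latitude spans 111100 m, so Δφ = 463.78 / 111100 × 3600 = 15.028″.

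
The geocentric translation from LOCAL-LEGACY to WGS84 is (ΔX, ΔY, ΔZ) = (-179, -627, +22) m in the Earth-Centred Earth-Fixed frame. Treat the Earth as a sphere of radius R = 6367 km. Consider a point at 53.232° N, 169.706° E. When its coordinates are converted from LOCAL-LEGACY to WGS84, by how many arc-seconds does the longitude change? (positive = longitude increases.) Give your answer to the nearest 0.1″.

Δλ = 35.1″

sin φ = 0.801066, cos φ = 0.598576, sin λ = 0.178699, cos λ = -0.983904.
East component: ΔE = −sin λ·ΔX + cos λ·ΔY = −(0.178699)(-179) + (-0.983904)(-627) = 648.89 m.
1° of latitude spans πR/180 = 111125 m; at latitude φ, 1° of longitude spans that × cos φ = 66516.9 m, so Δλ = 648.89 / 66516.9 × 3600 = 35.119″.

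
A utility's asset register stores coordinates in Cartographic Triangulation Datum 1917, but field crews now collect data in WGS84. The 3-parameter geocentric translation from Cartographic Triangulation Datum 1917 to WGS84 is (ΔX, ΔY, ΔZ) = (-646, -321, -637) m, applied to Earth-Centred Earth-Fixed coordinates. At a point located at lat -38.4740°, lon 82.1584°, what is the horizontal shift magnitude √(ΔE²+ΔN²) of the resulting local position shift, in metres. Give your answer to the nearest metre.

959 m

The local east axis at (φ, λ) is (−sin λ, cos λ, 0), so ΔE = −sin(82.1584°)·(-646) + cos(82.1584°)·(-321) = 596.16 m.
The local north axis is (−sin φ cos λ, −sin φ sin λ, cos φ), giving ΔN = -54.835 − 197.846 − 498.701 = -751.38 m.
Horizontal magnitude = √(ΔE² + ΔN²) = √(596.16² + (-751.38)²) = 959.16 m.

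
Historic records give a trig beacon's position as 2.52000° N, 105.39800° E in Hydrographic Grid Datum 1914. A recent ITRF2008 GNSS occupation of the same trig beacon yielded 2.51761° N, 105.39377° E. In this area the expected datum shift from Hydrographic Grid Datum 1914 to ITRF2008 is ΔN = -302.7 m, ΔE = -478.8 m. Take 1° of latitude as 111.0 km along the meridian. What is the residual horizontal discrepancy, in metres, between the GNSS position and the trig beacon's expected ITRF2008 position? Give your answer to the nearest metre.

39 m

Observed coordinate differences: Δφ = -0.00239°, Δλ = -0.00423°.
Converting to metres (1° lat = 111000 m, cos φ = 0.999033): observed ΔN = -265.3 m, observed ΔE = -469.1 m.
Subtracting the expected shift leaves a residual of -265.3 − (-302.7) = 37.4 m north and -469.1 − (-478.8) = 9.7 m east.
Residual distance = √(37.4² + 9.7²) = 38.7 m.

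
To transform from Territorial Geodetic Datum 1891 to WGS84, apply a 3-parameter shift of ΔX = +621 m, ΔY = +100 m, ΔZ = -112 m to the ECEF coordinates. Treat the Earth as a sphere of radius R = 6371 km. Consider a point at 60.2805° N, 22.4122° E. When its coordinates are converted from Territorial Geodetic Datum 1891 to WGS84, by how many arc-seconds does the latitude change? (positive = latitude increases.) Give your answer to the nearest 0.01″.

Δφ = -19.01″

sin φ = 0.868463, cos φ = 0.495754, sin λ = 0.381267, cos λ = 0.924465.
North component: ΔN = −sin φ cos λ·ΔX − sin φ sin λ·ΔY + cos φ·ΔZ = −(0.868463)(0.924465)(621) − (0.868463)(0.381267)(100) + (0.495754)(-112) = -587.21 m.
1° of latitude spans πR/180 = 111195 m, so Δφ = -587.21 / 111195 × 3600 = -19.011″.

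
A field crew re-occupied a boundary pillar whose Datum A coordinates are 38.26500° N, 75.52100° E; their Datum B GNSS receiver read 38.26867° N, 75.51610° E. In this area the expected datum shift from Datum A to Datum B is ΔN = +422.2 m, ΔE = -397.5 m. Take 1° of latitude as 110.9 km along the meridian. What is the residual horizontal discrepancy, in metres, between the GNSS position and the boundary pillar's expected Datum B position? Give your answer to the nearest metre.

33 m

Observed coordinate differences: Δφ = +0.00367°, Δλ = -0.00490°.
Converting to metres (1° lat = 110900 m, cos φ = 0.785155): observed ΔN = 407.0 m, observed ΔE = -426.7 m.
Subtracting the expected shift leaves a residual of 407.0 − (422.2) = -15.2 m north and -426.7 − (-397.5) = -29.2 m east.
Residual distance = √((-15.2)² + (-29.2)²) = 32.9 m.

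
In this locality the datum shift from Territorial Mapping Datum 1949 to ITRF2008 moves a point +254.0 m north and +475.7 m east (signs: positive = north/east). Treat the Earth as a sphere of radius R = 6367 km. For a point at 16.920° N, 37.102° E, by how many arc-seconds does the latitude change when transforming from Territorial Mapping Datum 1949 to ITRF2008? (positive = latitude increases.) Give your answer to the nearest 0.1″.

On a sphere of radius R, 1 rad of latitude = R, so Δφ = ΔN / R = 254.0 / 6367000 = 3.9893e-05 rad = 8.229″.

Δφ = 8.2″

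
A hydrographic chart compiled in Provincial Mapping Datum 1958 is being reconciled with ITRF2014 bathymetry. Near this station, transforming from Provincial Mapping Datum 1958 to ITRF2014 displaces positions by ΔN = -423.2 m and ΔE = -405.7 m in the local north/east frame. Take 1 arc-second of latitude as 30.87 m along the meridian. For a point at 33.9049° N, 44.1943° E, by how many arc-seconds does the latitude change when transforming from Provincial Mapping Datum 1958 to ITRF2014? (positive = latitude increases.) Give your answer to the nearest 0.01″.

1″ of latitude = 30.87 m, so Δφ = -423.2 / 30.87 = -13.709″.

Δφ = -13.71″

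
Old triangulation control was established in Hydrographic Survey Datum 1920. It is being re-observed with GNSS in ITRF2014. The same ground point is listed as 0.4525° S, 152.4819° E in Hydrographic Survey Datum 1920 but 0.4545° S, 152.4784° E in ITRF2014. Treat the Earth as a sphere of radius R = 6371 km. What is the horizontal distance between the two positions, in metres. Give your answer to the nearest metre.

Δφ = -0.4545° − -0.4525° = -0.0020°; Δλ = 152.4784° − 152.4819° = -0.0035°.
1° along a meridian = πR/180 = 111195 m.
ΔN = Δφ × 111195 = -222.4 m; ΔE = Δλ × 111195 × cos(-0.4525°) = -0.0035 × 111195 × 0.999969 = -389.2 m.
Distance = √(ΔE² + ΔN²) = √((-389.2)² + (-222.4)²) = 448.2 m.

448 m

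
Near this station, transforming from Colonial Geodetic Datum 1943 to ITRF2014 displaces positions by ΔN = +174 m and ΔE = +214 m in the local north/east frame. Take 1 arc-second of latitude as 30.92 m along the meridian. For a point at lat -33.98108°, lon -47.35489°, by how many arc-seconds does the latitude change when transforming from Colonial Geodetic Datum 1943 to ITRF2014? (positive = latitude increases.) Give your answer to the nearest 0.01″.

1″ of latitude = 30.92 m, so Δφ = 174.0 / 30.92 = 5.627″.

Δφ = 5.63″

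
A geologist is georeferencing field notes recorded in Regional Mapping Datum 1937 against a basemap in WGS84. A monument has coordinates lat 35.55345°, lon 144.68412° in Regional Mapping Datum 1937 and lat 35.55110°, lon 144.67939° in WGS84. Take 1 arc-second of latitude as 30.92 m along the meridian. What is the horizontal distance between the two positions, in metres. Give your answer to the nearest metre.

502 m

Δφ = 35.55110° − 35.55345° = -0.00235°; Δλ = 144.67939° − 144.68412° = -0.00473°.
1° of latitude = 3600 × 30.92 = 111312 m.
ΔN = Δφ × 111312 = -261.6 m; ΔE = Δλ × 111312 × cos(35.55345°) = -0.00473 × 111312 × 0.813573 = -428.4 m.
Distance = √(ΔE² + ΔN²) = √((-428.4)² + (-261.6)²) = 501.9 m.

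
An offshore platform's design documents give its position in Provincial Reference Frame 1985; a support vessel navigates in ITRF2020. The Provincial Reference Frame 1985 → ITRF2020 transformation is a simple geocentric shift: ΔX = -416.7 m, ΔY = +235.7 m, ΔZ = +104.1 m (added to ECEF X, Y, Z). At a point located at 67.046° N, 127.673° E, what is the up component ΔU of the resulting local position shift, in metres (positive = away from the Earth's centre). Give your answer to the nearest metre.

ΔU = 268 m

At φ = 67.046°, λ = 127.673°: sin φ = 0.920818, cos φ = 0.389992, sin λ = 0.791512, cos λ = -0.611154.
ΔU = cos φ cos λ·ΔX + cos φ sin λ·ΔY + sin φ·ΔZ = (0.389992)(-0.611154)(-416.7) + (0.389992)(0.791512)(235.7) + (0.920818)(104.1) = 267.93 m.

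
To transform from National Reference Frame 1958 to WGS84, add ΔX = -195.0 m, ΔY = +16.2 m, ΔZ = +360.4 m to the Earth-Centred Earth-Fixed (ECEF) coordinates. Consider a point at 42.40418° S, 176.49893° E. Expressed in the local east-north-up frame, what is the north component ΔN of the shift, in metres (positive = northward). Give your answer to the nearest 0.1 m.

The local north axis is (−sin φ cos λ, −sin φ sin λ, cos φ), giving ΔN = 131.254 + 0.667 + 266.122 = 398.04 m.

ΔN = 398.0 m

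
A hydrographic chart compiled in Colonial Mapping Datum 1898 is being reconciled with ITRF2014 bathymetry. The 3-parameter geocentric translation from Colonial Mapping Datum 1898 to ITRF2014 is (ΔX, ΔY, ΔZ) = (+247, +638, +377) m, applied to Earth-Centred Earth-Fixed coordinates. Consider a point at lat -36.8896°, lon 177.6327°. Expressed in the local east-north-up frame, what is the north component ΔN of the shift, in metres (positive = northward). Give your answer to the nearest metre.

ΔN = 169 m

The local north axis is (−sin φ cos λ, −sin φ sin λ, cos φ), giving ΔN = -148.141 + 15.819 + 301.522 = 169.20 m.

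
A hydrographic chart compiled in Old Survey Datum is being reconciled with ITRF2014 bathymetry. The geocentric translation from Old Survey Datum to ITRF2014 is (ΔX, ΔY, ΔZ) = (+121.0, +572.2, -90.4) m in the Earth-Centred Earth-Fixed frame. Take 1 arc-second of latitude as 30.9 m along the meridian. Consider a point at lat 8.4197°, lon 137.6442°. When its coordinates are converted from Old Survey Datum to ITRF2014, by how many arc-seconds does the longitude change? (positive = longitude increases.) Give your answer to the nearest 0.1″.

Δλ = -16.5″

sin φ = 0.146423, cos φ = 0.989222, sin λ = 0.673733, cos λ = -0.738975.
East component: ΔE = −sin λ·ΔX + cos λ·ΔY = −(0.673733)(121.0) + (-0.738975)(572.2) = -504.36 m.
1° of latitude spans 3600 × 30.90 = 111240 m; at latitude φ, 1° of longitude spans that × cos φ = 110041.1 m, so Δλ = -504.36 / 110041.1 × 3600 = -16.500″.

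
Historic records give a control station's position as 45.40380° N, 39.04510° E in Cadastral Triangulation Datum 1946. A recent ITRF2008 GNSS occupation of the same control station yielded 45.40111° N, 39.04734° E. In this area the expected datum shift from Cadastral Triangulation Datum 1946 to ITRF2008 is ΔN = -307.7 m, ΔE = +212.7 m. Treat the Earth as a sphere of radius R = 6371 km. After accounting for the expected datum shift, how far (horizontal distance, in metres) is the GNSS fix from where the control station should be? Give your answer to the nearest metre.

Observed coordinate differences: Δφ = -0.00269°, Δλ = +0.00224°.
Converting to metres (1° lat = 111195 m, cos φ = 0.702106): observed ΔN = -299.1 m, observed ΔE = 174.9 m.
Subtracting the expected shift leaves a residual of -299.1 − (-307.7) = 8.6 m north and 174.9 − (212.7) = -37.8 m east.
Residual distance = √(8.6² + (-37.8)²) = 38.8 m.

39 m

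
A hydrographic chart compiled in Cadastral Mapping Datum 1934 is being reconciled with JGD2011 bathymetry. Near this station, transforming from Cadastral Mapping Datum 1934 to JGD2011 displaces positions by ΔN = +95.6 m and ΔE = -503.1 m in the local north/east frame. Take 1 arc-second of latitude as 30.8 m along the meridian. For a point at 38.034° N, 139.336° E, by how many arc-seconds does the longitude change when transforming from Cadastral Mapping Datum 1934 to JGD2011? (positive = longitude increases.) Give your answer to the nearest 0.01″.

At latitude 38.034°, cos φ = 0.787645.
1″ of longitude at this latitude = 30.80 × cos φ = 24.2595 m, so Δλ = -503.1 / 24.2595 = -20.738″.

Δλ = -20.74″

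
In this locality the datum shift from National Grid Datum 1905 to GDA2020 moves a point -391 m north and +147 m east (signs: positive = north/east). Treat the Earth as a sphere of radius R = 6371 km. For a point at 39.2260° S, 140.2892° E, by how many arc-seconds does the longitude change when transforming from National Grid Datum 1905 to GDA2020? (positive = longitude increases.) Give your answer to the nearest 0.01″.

At latitude -39.2260°, cos φ = 0.774658.
One radian of longitude at latitude φ spans R cos φ, so Δλ = ΔE / (R cos φ) = 147.0 / (6371000 × 0.774658) = 2.9785e-05 rad = 6.144″.

Δλ = 6.14″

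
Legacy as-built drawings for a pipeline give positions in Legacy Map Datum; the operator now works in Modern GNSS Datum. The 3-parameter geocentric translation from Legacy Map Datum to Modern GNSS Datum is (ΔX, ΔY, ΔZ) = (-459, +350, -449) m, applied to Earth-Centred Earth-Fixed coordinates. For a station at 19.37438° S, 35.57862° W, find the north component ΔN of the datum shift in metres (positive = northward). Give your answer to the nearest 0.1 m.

ΔN = -615.0 m

At φ = -19.37438°, λ = -35.57862°: sin φ = -0.331739, cos φ = 0.943371, sin λ = -0.581820, cos λ = 0.813318.
ΔN = −sin φ cos λ·ΔX − sin φ sin λ·ΔY + cos φ·ΔZ = −(-0.331739)(0.813318)(-459) − (-0.331739)(-0.581820)(350) + (0.943371)(-449) = -614.97 m.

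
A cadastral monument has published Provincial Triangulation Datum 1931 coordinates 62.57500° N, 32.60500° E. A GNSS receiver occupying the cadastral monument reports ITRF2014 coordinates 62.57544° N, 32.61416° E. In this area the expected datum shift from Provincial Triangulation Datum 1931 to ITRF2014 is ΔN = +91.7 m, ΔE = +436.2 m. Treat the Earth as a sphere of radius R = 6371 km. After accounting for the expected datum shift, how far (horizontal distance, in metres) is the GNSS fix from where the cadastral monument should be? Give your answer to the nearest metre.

Observed coordinate differences: Δφ = +0.00044°, Δλ = +0.00916°.
Converting to metres (1° lat = 111195 m, cos φ = 0.460587): observed ΔN = 48.9 m, observed ΔE = 469.1 m.
Subtracting the expected shift leaves a residual of 48.9 − (91.7) = -42.8 m north and 469.1 − (436.2) = 32.9 m east.
Residual distance = √((-42.8)² + 32.9²) = 54.0 m.

54 m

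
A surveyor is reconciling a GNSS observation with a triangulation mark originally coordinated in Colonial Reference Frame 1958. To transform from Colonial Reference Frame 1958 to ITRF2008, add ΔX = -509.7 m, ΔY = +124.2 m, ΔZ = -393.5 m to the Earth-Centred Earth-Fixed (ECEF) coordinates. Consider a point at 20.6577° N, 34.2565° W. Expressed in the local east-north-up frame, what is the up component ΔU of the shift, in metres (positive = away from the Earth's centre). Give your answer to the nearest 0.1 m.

At φ = 20.6577°, λ = -34.2565°: sin φ = 0.352784, cos φ = 0.935705, sin λ = -0.562899, cos λ = 0.826526.
ΔU = cos φ cos λ·ΔX + cos φ sin λ·ΔY + sin φ·ΔZ = (0.935705)(0.826526)(-509.7) + (0.935705)(-0.562899)(124.2) + (0.352784)(-393.5) = -598.43 m.

ΔU = -598.4 m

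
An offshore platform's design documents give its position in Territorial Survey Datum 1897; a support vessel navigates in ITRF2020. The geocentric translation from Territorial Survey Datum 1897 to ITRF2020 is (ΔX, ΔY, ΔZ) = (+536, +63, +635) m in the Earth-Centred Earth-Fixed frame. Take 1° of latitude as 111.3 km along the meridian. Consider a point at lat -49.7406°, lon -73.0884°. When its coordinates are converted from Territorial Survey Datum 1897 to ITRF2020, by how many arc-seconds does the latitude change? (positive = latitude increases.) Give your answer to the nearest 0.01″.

sin φ = -0.763126, cos φ = 0.646249, sin λ = -0.956755, cos λ = 0.290896.
North component: ΔN = −sin φ cos λ·ΔX − sin φ sin λ·ΔY + cos φ·ΔZ = −(-0.763126)(0.290896)(536) − (-0.763126)(-0.956755)(63) + (0.646249)(635) = 483.36 m.
1° of latitude spans 111300 m, so Δφ = 483.36 / 111300 × 3600 = 15.634″.

Δφ = 15.63″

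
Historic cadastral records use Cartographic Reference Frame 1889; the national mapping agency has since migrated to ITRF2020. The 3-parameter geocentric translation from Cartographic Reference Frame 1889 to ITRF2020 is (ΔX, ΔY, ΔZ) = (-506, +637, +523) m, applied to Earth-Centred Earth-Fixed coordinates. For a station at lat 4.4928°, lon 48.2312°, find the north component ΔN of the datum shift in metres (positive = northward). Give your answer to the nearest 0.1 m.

The local north axis is (−sin φ cos λ, −sin φ sin λ, cos φ), giving ΔN = 26.403 − 37.216 + 521.393 = 510.58 m.

ΔN = 510.6 m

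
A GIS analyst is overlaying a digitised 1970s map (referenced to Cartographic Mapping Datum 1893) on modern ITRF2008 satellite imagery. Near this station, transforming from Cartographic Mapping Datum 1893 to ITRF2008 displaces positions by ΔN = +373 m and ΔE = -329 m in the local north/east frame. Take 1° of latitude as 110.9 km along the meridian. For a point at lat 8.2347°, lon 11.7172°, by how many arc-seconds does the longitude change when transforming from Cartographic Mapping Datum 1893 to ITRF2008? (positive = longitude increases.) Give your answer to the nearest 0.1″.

Δλ = -10.8″

At latitude 8.2347°, cos φ = 0.989690.
1° of longitude at this latitude = 110.9 × cos φ = 109.76 km, so Δλ = -329.0 / 109756.6 = -0.0029975° = -10.791″.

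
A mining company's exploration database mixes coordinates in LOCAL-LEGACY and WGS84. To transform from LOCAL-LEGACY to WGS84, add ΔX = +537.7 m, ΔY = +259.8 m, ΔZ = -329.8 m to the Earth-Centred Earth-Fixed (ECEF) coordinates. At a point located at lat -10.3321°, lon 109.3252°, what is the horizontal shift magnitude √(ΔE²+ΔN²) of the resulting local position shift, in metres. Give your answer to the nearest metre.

671 m

At φ = -10.3321°, λ = 109.3252°: sin φ = -0.179353, cos φ = 0.983785, sin λ = 0.943655, cos λ = -0.330929.
ΔE = −sin λ·ΔX + cos λ·ΔY = −(0.943655)·(537.7) + (-0.330929)·(259.8) = -593.38 m.
ΔN = −sin φ cos λ·ΔX − sin φ sin λ·ΔY + cos φ·ΔZ = −(-0.179353)(-0.330929)(537.7) − (-0.179353)(0.943655)(259.8) + (0.983785)(-329.8) = -312.40 m.
Horizontal magnitude = √(ΔE² + ΔN²) = √((-593.38)² + (-312.40)²) = 670.59 m.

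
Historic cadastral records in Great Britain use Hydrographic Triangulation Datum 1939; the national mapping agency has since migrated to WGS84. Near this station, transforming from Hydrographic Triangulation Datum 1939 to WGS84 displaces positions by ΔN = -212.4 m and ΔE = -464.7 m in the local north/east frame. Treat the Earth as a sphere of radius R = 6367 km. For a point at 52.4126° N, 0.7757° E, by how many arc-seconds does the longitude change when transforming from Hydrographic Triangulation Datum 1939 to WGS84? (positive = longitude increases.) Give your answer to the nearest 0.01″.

Δλ = -24.68″

At latitude 52.4126°, cos φ = 0.609971.
One radian of longitude at latitude φ spans R cos φ, so Δλ = ΔE / (R cos φ) = -464.7 / (6367000 × 0.609971) = -1.1965e-04 rad = -24.680″.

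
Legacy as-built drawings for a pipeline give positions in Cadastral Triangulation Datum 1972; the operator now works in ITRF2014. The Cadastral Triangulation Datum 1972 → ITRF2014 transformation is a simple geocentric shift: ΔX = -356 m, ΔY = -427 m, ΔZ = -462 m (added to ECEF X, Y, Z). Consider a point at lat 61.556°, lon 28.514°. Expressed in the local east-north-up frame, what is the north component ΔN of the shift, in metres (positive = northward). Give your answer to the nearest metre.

ΔN = 234 m

The local north axis is (−sin φ cos λ, −sin φ sin λ, cos φ), giving ΔN = 275.055 + 179.232 − 220.050 = 234.24 m.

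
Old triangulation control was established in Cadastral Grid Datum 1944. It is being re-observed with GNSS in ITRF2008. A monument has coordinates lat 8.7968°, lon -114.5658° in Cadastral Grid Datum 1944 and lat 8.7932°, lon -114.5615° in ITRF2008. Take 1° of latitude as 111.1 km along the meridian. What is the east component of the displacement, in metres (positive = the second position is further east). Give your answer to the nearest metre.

Δφ = 8.7932° − 8.7968° = -0.0036°; Δλ = -114.5615° − -114.5658° = +0.0043°.
ΔN = Δφ × 111100 = -400.0 m; ΔE = Δλ × 111100 × cos(8.7968°) = +0.0043 × 111100 × 0.988237 = 472.1 m.

ΔE = 472 m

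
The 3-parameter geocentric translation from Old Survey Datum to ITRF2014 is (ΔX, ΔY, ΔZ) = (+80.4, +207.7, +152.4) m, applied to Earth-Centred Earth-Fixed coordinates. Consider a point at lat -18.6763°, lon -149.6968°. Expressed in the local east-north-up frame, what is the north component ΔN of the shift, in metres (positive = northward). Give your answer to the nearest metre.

At φ = -18.6763°, λ = -149.6968°: sin φ = -0.320221, cos φ = 0.947343, sin λ = -0.504576, cos λ = -0.863367.
ΔN = −sin φ cos λ·ΔX − sin φ sin λ·ΔY + cos φ·ΔZ = −(-0.320221)(-0.863367)(80.4) − (-0.320221)(-0.504576)(207.7) + (0.947343)(152.4) = 88.59 m.

ΔN = 89 m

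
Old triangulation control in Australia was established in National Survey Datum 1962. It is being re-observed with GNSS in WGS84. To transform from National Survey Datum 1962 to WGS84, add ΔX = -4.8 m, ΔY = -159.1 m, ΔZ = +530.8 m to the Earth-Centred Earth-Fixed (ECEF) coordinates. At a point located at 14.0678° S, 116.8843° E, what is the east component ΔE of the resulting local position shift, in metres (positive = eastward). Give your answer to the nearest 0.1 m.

At φ = -14.0678°, λ = 116.8843°: sin φ = -0.243070, cos φ = 0.970009, sin λ = 0.891921, cos λ = -0.452190.
ΔE = −sin λ·ΔX + cos λ·ΔY = −(0.891921)·(-4.8) + (-0.452190)·(-159.1) = 76.22 m.

ΔE = 76.2 m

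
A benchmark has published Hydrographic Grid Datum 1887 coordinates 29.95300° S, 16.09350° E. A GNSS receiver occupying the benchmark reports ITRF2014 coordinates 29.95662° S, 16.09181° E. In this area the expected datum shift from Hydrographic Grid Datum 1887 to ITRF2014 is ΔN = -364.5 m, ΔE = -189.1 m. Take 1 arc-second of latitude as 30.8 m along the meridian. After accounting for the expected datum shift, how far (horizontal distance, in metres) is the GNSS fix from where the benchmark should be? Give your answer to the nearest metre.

46 m

Observed coordinate differences: Δφ = -0.00362°, Δλ = -0.00169°.
Converting to metres (1° lat = 110880 m, cos φ = 0.866435): observed ΔN = -401.4 m, observed ΔE = -162.4 m.
Subtracting the expected shift leaves a residual of -401.4 − (-364.5) = -36.9 m north and -162.4 − (-189.1) = 26.7 m east.
Residual distance = √((-36.9)² + 26.7²) = 45.6 m.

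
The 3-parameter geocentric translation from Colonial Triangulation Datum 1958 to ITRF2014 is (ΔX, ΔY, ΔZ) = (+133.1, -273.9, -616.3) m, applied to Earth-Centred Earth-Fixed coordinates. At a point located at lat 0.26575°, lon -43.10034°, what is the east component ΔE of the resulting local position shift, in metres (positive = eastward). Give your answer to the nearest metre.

ΔE = -109 m

At φ = 0.26575°, λ = -43.10034°: sin φ = 0.004638, cos φ = 0.999989, sin λ = -0.683278, cos λ = 0.730158.
ΔE = −sin λ·ΔX + cos λ·ΔY = −(-0.683278)·(133.1) + (0.730158)·(-273.9) = -109.05 m.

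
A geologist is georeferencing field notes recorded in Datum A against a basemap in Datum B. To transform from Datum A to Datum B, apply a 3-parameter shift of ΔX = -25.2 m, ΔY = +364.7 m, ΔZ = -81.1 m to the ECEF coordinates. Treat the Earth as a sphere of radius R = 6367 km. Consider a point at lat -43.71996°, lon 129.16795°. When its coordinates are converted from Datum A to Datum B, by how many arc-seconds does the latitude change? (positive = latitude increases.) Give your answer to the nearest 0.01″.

sin φ = -0.691134, cos φ = 0.722726, sin λ = 0.775298, cos λ = -0.631596.
North component: ΔN = −sin φ cos λ·ΔX − sin φ sin λ·ΔY + cos φ·ΔZ = −(-0.691134)(-0.631596)(-25.2) − (-0.691134)(0.775298)(364.7) + (0.722726)(-81.1) = 147.81 m.
1° of latitude spans πR/180 = 111125 m, so Δφ = 147.81 / 111125 × 3600 = 4.788″.

Δφ = 4.79″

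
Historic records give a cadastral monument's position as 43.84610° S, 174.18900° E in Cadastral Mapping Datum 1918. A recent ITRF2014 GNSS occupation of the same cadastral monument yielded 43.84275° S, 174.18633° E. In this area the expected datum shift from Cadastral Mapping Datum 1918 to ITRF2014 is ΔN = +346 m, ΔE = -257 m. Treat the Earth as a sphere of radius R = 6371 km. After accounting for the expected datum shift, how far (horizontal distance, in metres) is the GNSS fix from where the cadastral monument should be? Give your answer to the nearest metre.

50 m

Observed coordinate differences: Δφ = +0.00335°, Δλ = -0.00267°.
Converting to metres (1° lat = 111195 m, cos φ = 0.721203): observed ΔN = 372.5 m, observed ΔE = -214.1 m.
Subtracting the expected shift leaves a residual of 372.5 − (346) = 26.5 m north and -214.1 − (-257) = 42.9 m east.
Residual distance = √(26.5² + 42.9²) = 50.4 m.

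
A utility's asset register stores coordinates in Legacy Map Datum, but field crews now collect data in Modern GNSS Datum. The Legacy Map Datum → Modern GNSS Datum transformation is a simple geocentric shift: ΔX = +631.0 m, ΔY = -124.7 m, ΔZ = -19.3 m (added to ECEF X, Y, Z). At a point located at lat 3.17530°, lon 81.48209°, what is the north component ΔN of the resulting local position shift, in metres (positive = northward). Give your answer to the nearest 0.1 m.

ΔN = -17.6 m

The local north axis is (−sin φ cos λ, −sin φ sin λ, cos φ), giving ΔN = -5.177 + 6.831 − 19.270 = -17.62 m.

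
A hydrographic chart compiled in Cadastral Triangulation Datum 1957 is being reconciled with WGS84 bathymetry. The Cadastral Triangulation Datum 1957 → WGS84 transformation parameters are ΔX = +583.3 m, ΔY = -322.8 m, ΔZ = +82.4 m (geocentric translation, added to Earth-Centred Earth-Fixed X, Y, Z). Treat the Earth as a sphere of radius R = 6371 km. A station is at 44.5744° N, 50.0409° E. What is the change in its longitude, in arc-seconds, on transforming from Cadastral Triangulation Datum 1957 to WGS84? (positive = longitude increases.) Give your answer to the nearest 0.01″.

Δλ = -29.74″

sin φ = 0.701835, cos φ = 0.712340, sin λ = 0.766503, cos λ = 0.642241.
East component: ΔE = −sin λ·ΔX + cos λ·ΔY = −(0.766503)(583.3) + (0.642241)(-322.8) = -654.42 m.
1° of latitude spans πR/180 = 111195 m; at latitude φ, 1° of longitude spans that × cos φ = 79208.6 m, so Δλ = -654.42 / 79208.6 × 3600 = -29.743″.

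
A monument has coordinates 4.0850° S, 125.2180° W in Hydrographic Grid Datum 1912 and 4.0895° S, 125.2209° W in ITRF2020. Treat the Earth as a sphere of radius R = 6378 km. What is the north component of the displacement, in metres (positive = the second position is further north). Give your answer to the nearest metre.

Δφ = -4.0895° − -4.0850° = -0.0045°; Δλ = -125.2209° − -125.2180° = -0.0029°.
1° along a meridian = πR/180 = 111317 m.
ΔN = Δφ × 111317 = -500.9 m; ΔE = Δλ × 111317 × cos(-4.0850°) = -0.0029 × 111317 × 0.997459 = -322.0 m.

ΔN = -501 m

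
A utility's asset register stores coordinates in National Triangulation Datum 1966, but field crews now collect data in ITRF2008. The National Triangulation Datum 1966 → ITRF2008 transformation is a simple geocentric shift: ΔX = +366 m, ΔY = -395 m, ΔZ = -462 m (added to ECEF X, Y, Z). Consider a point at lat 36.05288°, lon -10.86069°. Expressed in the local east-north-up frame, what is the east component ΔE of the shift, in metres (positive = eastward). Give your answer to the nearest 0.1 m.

ΔE = -319.0 m

At φ = 36.05288°, λ = -10.86069°: sin φ = 0.588532, cos φ = 0.808474, sin λ = -0.188422, cos λ = 0.982088.
ΔE = −sin λ·ΔX + cos λ·ΔY = −(-0.188422)·(366) + (0.982088)·(-395) = -318.96 m.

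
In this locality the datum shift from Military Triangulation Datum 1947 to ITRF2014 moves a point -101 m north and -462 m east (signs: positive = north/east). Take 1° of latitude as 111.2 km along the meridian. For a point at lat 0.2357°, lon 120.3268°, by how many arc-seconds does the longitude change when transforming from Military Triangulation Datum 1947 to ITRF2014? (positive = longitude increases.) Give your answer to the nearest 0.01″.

Δλ = -14.96″

At latitude 0.2357°, cos φ = 0.999992.
1° of longitude at this latitude = 111.2 × cos φ = 111.20 km, so Δλ = -462.0 / 111199.1 = -0.0041547° = -14.957″.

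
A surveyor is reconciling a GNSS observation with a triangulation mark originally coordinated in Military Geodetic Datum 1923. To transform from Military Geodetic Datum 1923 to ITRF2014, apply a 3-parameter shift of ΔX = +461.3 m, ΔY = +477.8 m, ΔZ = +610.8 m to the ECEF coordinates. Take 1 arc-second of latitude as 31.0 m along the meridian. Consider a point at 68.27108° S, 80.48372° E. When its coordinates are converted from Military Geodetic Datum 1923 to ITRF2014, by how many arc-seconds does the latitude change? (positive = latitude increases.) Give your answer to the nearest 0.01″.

Δφ = 23.70″

sin φ = -0.928946, cos φ = 0.370216, sin λ = 0.986239, cos λ = 0.165328.
North component: ΔN = −sin φ cos λ·ΔX − sin φ sin λ·ΔY + cos φ·ΔZ = −(-0.928946)(0.165328)(461.3) − (-0.928946)(0.986239)(477.8) + (0.370216)(610.8) = 734.72 m.
1° of latitude spans 3600 × 31.00 = 111600 m, so Δφ = 734.72 / 111600 × 3600 = 23.701″.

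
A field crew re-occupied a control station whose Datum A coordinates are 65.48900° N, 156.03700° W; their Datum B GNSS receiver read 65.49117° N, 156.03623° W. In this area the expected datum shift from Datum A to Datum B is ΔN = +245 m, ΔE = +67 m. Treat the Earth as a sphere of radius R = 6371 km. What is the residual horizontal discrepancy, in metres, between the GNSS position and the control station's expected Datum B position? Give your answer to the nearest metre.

32 m

Observed coordinate differences: Δφ = +0.00217°, Δλ = +0.00077°.
Converting to metres (1° lat = 111195 m, cos φ = 0.414868): observed ΔN = 241.3 m, observed ΔE = 35.5 m.
Subtracting the expected shift leaves a residual of 241.3 − (245) = -3.7 m north and 35.5 − (67) = -31.5 m east.
Residual distance = √((-3.7)² + (-31.5)²) = 31.7 m.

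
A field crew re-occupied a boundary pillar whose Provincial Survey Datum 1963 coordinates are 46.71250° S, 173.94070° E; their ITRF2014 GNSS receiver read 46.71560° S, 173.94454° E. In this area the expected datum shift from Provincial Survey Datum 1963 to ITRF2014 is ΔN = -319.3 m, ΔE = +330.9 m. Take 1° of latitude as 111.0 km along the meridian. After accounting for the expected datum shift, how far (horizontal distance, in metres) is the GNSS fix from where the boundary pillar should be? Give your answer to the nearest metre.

46 m

Observed coordinate differences: Δφ = -0.00310°, Δλ = +0.00384°.
Converting to metres (1° lat = 111000 m, cos φ = 0.685660): observed ΔN = -344.1 m, observed ΔE = 292.3 m.
Subtracting the expected shift leaves a residual of -344.1 − (-319.3) = -24.8 m north and 292.3 − (330.9) = -38.6 m east.
Residual distance = √((-24.8)² + (-38.6)²) = 45.9 m.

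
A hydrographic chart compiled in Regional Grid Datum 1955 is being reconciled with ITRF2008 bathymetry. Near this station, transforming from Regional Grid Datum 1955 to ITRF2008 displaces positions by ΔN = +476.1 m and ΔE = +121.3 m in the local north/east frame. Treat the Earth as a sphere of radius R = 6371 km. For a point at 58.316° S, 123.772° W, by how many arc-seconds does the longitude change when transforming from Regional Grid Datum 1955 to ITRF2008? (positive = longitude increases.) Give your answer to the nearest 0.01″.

Δλ = 7.48″

At latitude -58.316°, cos φ = 0.525234.
One radian of longitude at latitude φ spans R cos φ, so Δλ = ΔE / (R cos φ) = 121.3 / (6371000 × 0.525234) = 3.6249e-05 rad = 7.477″.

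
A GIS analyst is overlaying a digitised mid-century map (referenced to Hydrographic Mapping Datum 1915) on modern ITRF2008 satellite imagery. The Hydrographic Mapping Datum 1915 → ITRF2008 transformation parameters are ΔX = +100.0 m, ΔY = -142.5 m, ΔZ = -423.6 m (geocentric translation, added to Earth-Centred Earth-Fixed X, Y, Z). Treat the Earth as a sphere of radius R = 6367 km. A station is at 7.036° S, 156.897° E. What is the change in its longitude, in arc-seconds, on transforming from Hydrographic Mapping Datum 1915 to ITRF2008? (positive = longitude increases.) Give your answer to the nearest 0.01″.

Δλ = 3.00″

sin φ = -0.122493, cos φ = 0.992469, sin λ = 0.392385, cos λ = -0.919801.
East component: ΔE = −sin λ·ΔX + cos λ·ΔY = −(0.392385)(100.0) + (-0.919801)(-142.5) = 91.83 m.
1° of latitude spans πR/180 = 111125 m; at latitude φ, 1° of longitude spans that × cos φ = 110288.3 m, so Δλ = 91.83 / 110288.3 × 3600 = 2.998″.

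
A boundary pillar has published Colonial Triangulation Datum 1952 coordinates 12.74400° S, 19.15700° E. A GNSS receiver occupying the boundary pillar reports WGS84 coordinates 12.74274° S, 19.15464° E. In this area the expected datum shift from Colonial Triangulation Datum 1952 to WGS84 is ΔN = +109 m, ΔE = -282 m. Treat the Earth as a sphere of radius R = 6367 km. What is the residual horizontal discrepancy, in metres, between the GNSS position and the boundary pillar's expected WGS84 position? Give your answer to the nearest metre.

Observed coordinate differences: Δφ = +0.00126°, Δλ = -0.00236°.
Converting to metres (1° lat = 111125 m, cos φ = 0.975365): observed ΔN = 140.0 m, observed ΔE = -255.8 m.
Subtracting the expected shift leaves a residual of 140.0 − (109) = 31.0 m north and -255.8 − (-282) = 26.2 m east.
Residual distance = √(31.0² + 26.2²) = 40.6 m.

41 m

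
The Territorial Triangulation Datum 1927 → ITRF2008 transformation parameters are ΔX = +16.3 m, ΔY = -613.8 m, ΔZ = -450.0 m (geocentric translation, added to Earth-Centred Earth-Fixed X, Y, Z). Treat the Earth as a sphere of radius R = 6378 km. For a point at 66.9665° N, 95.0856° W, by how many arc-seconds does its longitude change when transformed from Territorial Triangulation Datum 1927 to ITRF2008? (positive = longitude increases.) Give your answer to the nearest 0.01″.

Δλ = 5.84″

sin φ = 0.920276, cos φ = 0.391269, sin λ = -0.996063, cos λ = -0.088644.
East component: ΔE = −sin λ·ΔX + cos λ·ΔY = −(-0.996063)(16.3) + (-0.088644)(-613.8) = 70.65 m.
1° of latitude spans πR/180 = 111317 m; at latitude φ, 1° of longitude spans that × cos φ = 43555.0 m, so Δλ = 70.65 / 43555.0 × 3600 = 5.839″.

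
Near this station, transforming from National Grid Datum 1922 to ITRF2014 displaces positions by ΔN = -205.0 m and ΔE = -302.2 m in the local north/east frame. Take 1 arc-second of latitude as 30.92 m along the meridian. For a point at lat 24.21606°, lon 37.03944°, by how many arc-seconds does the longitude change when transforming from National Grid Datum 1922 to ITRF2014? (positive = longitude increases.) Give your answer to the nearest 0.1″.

Δλ = -10.7″

At latitude 24.21606°, cos φ = 0.912005.
1″ of longitude at this latitude = 30.92 × cos φ = 28.1992 m, so Δλ = -302.2 / 28.1992 = -10.717″.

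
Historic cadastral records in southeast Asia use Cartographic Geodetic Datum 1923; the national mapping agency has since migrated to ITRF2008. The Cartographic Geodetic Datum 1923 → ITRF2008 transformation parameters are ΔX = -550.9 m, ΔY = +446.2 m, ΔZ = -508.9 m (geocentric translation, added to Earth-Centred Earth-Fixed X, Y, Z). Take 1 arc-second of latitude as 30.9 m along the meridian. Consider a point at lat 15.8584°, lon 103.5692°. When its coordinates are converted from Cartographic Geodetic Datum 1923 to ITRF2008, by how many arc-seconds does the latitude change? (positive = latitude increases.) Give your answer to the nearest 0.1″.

sin φ = 0.273261, cos φ = 0.961940, sin λ = 0.972087, cos λ = -0.234620.
North component: ΔN = −sin φ cos λ·ΔX − sin φ sin λ·ΔY + cos φ·ΔZ = −(0.273261)(-0.234620)(-550.9) − (0.273261)(0.972087)(446.2) + (0.961940)(-508.9) = -643.38 m.
1° of latitude spans 3600 × 30.90 = 111240 m, so Δφ = -643.38 / 111240 × 3600 = -20.821″.

Δφ = -20.8″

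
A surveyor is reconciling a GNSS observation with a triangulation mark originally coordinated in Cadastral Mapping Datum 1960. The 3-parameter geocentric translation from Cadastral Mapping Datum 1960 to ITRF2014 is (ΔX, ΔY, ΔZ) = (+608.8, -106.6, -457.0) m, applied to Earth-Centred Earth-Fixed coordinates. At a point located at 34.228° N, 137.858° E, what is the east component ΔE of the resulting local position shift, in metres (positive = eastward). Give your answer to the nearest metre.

ΔE = -329 m

At φ = 34.228°, λ = 137.858°: sin φ = 0.562487, cos φ = 0.826806, sin λ = 0.670970, cos λ = -0.741484.
ΔE = −sin λ·ΔX + cos λ·ΔY = −(0.670970)·(608.8) + (-0.741484)·(-106.6) = -329.44 m.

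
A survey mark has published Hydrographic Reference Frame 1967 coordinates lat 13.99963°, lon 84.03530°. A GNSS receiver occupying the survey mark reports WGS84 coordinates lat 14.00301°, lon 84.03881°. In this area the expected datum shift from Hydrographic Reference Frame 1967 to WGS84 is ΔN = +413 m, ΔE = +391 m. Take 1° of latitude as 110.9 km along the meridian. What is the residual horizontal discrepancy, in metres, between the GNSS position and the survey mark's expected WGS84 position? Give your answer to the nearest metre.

Observed coordinate differences: Δφ = +0.00338°, Δλ = +0.00351°.
Converting to metres (1° lat = 110900 m, cos φ = 0.970297): observed ΔN = 374.8 m, observed ΔE = 377.7 m.
Subtracting the expected shift leaves a residual of 374.8 − (413) = -38.2 m north and 377.7 − (391) = -13.3 m east.
Residual distance = √((-38.2)² + (-13.3)²) = 40.4 m.

40 m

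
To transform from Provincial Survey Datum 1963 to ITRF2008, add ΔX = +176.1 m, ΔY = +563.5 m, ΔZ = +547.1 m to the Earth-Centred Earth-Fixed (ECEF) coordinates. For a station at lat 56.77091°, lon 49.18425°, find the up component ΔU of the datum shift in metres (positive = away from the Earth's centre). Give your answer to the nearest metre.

At φ = 56.77091°, λ = 49.18425°: sin φ = 0.836486, cos φ = 0.547988, sin λ = 0.756815, cos λ = 0.653629.
ΔU = cos φ cos λ·ΔX + cos φ sin λ·ΔY + sin φ·ΔZ = (0.547988)(0.653629)(176.1) + (0.547988)(0.756815)(563.5) + (0.836486)(547.1) = 754.42 m.

ΔU = 754 m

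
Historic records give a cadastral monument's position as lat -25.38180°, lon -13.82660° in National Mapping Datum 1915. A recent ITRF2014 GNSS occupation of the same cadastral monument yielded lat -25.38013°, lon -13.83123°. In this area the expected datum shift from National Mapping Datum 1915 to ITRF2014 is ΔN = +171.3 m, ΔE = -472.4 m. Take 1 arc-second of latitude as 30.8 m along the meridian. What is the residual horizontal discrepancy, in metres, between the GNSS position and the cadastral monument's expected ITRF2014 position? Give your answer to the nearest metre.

Observed coordinate differences: Δφ = +0.00167°, Δλ = -0.00463°.
Converting to metres (1° lat = 110880 m, cos φ = 0.903471): observed ΔN = 185.2 m, observed ΔE = -463.8 m.
Subtracting the expected shift leaves a residual of 185.2 − (171.3) = 13.9 m north and -463.8 − (-472.4) = 8.6 m east.
Residual distance = √(13.9² + 8.6²) = 16.3 m.

16 m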